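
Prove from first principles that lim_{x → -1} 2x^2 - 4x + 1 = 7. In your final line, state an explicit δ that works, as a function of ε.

Let ε > 0 be given. We want δ > 0 such that 0 < |x + 1| < δ implies |(2x^2 - 4x + 1) − 7| < ε.
(2x^2 - 4x + 1) − 7 = 2x^2 - 4x - 6 = (x + 1)(2x - 6).
So |(2x^2 - 4x + 1) − 7| = |x + 1|·|2x - 6|.
Require δ ≤ 1. Then |x + 1| < 1 gives |x| < 2, and by the triangle inequality |2x - 6| ≤ 2·2 + 6 = 10.
Hence |(2x^2 - 4x + 1) − 7| ≤ 10|x + 1| < ε provided |x + 1| < ε/10.
Take δ = min(1, ε/10). Then 0 < |x + 1| < δ gives both |x + 1| < 1 and |x + 1| < ε/10, so |(2x^2 - 4x + 1) − 7| < ε.

δ = min(1, ε/10)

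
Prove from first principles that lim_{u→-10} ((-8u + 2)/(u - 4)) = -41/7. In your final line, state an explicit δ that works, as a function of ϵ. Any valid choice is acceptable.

Fix ϵ > 0. We want δ > 0 with 0 < |u + 10| < δ ⇒ |(-8u + 2)/(u - 4) + 41/7| < ϵ.
Combining over a common denominator, (-8u + 2)/(u - 4) + 41/7 = [(-8u + 2)·(-14) − 82·(u - 4)] / [(-14)·(u - 4)] = 30(u + 10) / ((-14)(u - 4)).
So |(-8u + 2)/(u - 4) + 41/7| = 30|u + 10| / (14·|u − 4|).
Restrict δ ≤ 7. Then |u + 10| < 7 gives |u − 4| = |(u + 10) + (-14)| ≥ 14 − 7 = 7.
Hence |(-8u + 2)/(u - 4) + 41/7| < 30|u + 10|/(14·7) = (15/49)|u + 10|, which is < ϵ once |u + 10| < (49/15)ϵ.
Take δ = min(7, (49/15)ϵ). Then 0 < |u + 10| < δ forces both bounds, so |(-8u + 2)/(u - 4) + 41/7| < ϵ.

δ = min(7, (49/15)ϵ)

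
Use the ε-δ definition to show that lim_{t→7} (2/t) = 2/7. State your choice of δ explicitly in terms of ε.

Let ε > 0. We seek δ > 0 such that 0 < |t − 7| < δ implies |2/t − (2/7)| < ε.
|2/t − (2/7)| = 2·|7 − t|/(7·|t|) = 2|t − 7|/(7|t|).
Restrict δ ≤ 7/2. Then |t − 7| < 7/2 gives |t| > 7/2, so 7|t| > 49/2.
Then |2/t − (2/7)| < 2|t − 7|/(49/2), which is < ε when |t − 7| < (49/4)ε.
Take δ = min(7/2, (49/4)ε). Then 0 < |t − 7| < δ gives both |t − 7| < 7/2 and |t − 7| < (49/4)ε, so |2/t − (2/7)| < ε.

δ = min(7/2, (49/4)ε)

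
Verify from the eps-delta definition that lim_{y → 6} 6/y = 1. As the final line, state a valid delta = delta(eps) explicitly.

delta = min(3, 3eps)

Let eps > 0. We seek delta > 0 such that 0 < |y − 6| < delta implies |6/y − 1| < eps.
|6/y − 1| = 6·|6 − y|/(6·|y|) = 6|y − 6|/(6|y|).
Require delta ≤ 3 so that |y| > 6 − 3 = 3, hence 6|y| > 18.
Then |6/y − 1| < 6|y − 6|/18, which is < eps when |y − 6| < 3eps.
Take delta = min(3, 3eps). Then 0 < |y − 6| < delta gives both |y − 6| < 3 and |y − 6| < 3eps, so |6/y − 1| < eps.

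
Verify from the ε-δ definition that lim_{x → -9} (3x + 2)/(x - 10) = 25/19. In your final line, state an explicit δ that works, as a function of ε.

δ = min(19/2, (361/64)ε)

Suppose ε > 0. We want δ > 0 with 0 < |x + 9| < δ ⇒ |(3x + 2)/(x - 10) − (25/19)| < ε.
Combining over a common denominator, (3x + 2)/(x - 10) − (25/19) = [(3x + 2)·(-19) − (-25)·(x - 10)] / [(-19)·(x - 10)] = -32(x + 9) / ((-19)(x - 10)).
So |(3x + 2)/(x - 10) − (25/19)| = 32|x + 9| / (19·|x − 10|).
Restrict δ ≤ 19/2. Then |x + 9| < 19/2 gives |x − 10| = |(x + 9) + (-19)| ≥ 19 − 19/2 = 19/2.
Hence |(3x + 2)/(x - 10) − (25/19)| < 32|x + 9|/(19·(19/2)) = (64/361)|x + 9|, which is < ε once |x + 9| < (361/64)ε.
Take δ = min(19/2, (361/64)ε). Then 0 < |x + 9| < δ forces both bounds, so |(3x + 2)/(x - 10) − (25/19)| < ε.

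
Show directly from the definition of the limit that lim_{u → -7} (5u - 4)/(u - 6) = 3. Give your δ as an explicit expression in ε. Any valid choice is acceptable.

δ = min(13/2, (13/4)ε)

Suppose ε > 0. We want δ > 0 with 0 < |u + 7| < δ ⇒ |(5u - 4)/(u - 6) − 3| < ε.
Combining over a common denominator, (5u - 4)/(u - 6) − 3 = [(5u - 4)·(-13) − (-39)·(u - 6)] / [(-13)·(u - 6)] = -26(u + 7) / ((-13)(u - 6)).
So |(5u - 4)/(u - 6) − 3| = 26|u + 7| / (13·|u − 6|).
Restrict δ ≤ 13/2. Then |u + 7| < 13/2 gives |u − 6| = |(u + 7) + (-13)| ≥ 13 − 13/2 = 13/2.
Hence |(5u - 4)/(u - 6) − 3| < 26|u + 7|/(13·(13/2)) = (4/13)|u + 7|, which is < ε once |u + 7| < (13/4)ε.
Take δ = min(13/2, (13/4)ε). Then 0 < |u + 7| < δ forces both bounds, so |(5u - 4)/(u - 6) − 3| < ε.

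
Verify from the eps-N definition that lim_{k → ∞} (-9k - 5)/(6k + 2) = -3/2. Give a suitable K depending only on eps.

Fix eps > 0. For k ≥ 1, |(-9k - 5)/(6k + 2) + 3/2| = |-12|/(6(6k + 2)) = 12/(6(6k + 2)).
Since 6k + 2 ≥ 6k for k ≥ 1, this is ≤ 12/(6·6k) = (1/3)/k.
So |(-9k - 5)/(6k + 2) + 3/2| < eps whenever k > (1/3)/eps.
Take K = (1/3)/eps. If k > K then |(-9k - 5)/(6k + 2) + 3/2| ≤ (1/3)/k < eps.

K = (1/3)/eps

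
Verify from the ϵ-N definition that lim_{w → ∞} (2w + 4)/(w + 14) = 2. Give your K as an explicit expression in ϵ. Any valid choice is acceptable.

Let ϵ > 0 be given. We seek K > 0 such that w > K implies |(2w + 4)/(w + 14) − 2| < ϵ.
(2w + 4)/(w + 14) − 2 = ((2w + 4) − 2(w + 14)) / ((w + 14)) = -24/((w + 14)).
For w > 0 we have w + 14 > w, so |(2w + 4)/(w + 14) − 2| = 24/((w + 14)) < 24/(w) = 24/w.
Thus |(2w + 4)/(w + 14) − 2| < ϵ whenever w > 24/ϵ.
Take K = 24/ϵ. If w > K then |(2w + 4)/(w + 14) − 2| < 24/w < ϵ.

K = 24/ϵ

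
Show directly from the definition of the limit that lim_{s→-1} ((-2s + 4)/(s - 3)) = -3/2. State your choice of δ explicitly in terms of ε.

δ = min(2, 4ε)

Fix ε > 0. We want δ > 0 with 0 < |s + 1| < δ ⇒ |(-2s + 4)/(s - 3) + 3/2| < ε.
Combining over a common denominator, (-2s + 4)/(s - 3) + 3/2 = [(-2s + 4)·(-4) − 6·(s - 3)] / [(-4)·(s - 3)] = 2(s + 1) / ((-4)(s - 3)).
So |(-2s + 4)/(s - 3) + 3/2| = 2|s + 1| / (4·|s − 3|).
Restrict δ ≤ 2. Then |s + 1| < 2 gives |s − 3| = |(s + 1) + (-4)| ≥ 4 − 2 = 2.
Hence |(-2s + 4)/(s - 3) + 3/2| < 2|s + 1|/(4·2) = (1/4)|s + 1|, which is < ε once |s + 1| < 4ε.
Take δ = min(2, 4ε). Then 0 < |s + 1| < δ forces both bounds, so |(-2s + 4)/(s - 3) + 3/2| < ε.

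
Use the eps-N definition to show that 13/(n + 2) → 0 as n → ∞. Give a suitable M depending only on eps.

M = 13/eps

Let eps > 0 be given. For n ≥ 1, |13/(n + 2) − 0| = 13/(n + 2) ≤ 13/n.
We need 13/n < eps, i.e. n > 13/eps.
Take M = 13/eps. If n > M then |13/(n + 2)| ≤ 13/n < eps.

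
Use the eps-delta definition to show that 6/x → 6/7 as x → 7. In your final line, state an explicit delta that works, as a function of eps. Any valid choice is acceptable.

delta = min(7/2, (49/12)eps)

Suppose eps > 0. We seek delta > 0 such that 0 < |x − 7| < delta implies |6/x − (6/7)| < eps.
|6/x − (6/7)| = 6·|7 − x|/(7·|x|) = 6|x − 7|/(7|x|).
Require delta ≤ 7/2 so that |x| > 7 − 7/2 = 7/2, hence 7|x| > 49/2.
Then |6/x − (6/7)| < 6|x − 7|/(49/2), which is < eps when |x − 7| < (49/12)eps.
Take delta = min(7/2, (49/12)eps). Then 0 < |x − 7| < delta gives both |x − 7| < 7/2 and |x − 7| < (49/12)eps, so |6/x − (6/7)| < eps.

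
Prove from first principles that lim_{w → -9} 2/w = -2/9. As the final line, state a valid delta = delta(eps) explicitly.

delta = min(9/2, (81/4)eps)

Let eps > 0 be given. We seek delta > 0 such that 0 < |w + 9| < delta implies |2/w + 2/9| < eps.
|2/w + 2/9| = 2·|-9 − w|/(9·|w|) = 2|w + 9|/(9|w|).
Require delta ≤ 9/2 so that |w| > 9 − 9/2 = 9/2, hence 9|w| > 81/2.
Then |2/w + 2/9| < 2|w + 9|/(81/2), which is < eps when |w + 9| < (81/4)eps.
Take delta = min(9/2, (81/4)eps). Then 0 < |w + 9| < delta gives both |w + 9| < 9/2 and |w + 9| < (81/4)eps, so |2/w + 2/9| < eps.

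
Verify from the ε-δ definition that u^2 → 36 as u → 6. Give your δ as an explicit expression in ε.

Suppose ε > 0. We seek δ > 0 with 0 < |u − 6| < δ ⇒ |u^2 − 36| < ε.
Factor: u^2 − 36 = (u − 6)(u + 6), so |u^2 − 36| = |u − 6|·|u + 6|.
Impose δ ≤ 1 so that |u| < 7; then |u + 6| ≤ 13.
Hence |u^2 − 36| ≤ 13|u − 6|, which is < ε once |u − 6| < ε/13.
Take δ = min(1, ε/13). If 0 < |u − 6| < δ then both bounds hold and |u^2 − 36| ≤ 13|u − 6| < 13·(ε/13) = ε.

δ = min(1, ε/13)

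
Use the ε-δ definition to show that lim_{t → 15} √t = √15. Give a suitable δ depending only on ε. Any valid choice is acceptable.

δ = min(15, √15·ε)

Let ε > 0. We want δ > 0 such that 0 < |t − 15| < δ implies |√t − √15| < ε.
Rationalise: √t − √15 = (t − 15)/(√t + √15), so |√t − √15| = |t − 15|/(√t + √15).
Restrict δ ≤ 15 so that |t − 15| < 15 forces t > 0, and then √t + √15 > √15.
Hence |√t − √15| < |t − 15|/√15, which is < ε once |t − 15| < √15·ε.
Take δ = min(15, √15·ε). If 0 < |t − 15| < δ then t > 0 and |√t − √15| < |t − 15|/√15 < ε.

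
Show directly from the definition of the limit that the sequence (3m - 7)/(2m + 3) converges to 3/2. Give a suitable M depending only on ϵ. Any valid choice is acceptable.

M = (23/4)/ϵ

Fix ϵ > 0. For m ≥ 1, |(3m - 7)/(2m + 3) − (3/2)| = |-23|/(2(2m + 3)) = 23/(2(2m + 3)).
Since 2m + 3 ≥ 2m for m ≥ 1, this is ≤ 23/(2·2m) = (23/4)/m.
So |(3m - 7)/(2m + 3) − (3/2)| < ϵ whenever m > (23/4)/ϵ.
Take M = (23/4)/ϵ. If m > M then |(3m - 7)/(2m + 3) − (3/2)| ≤ (23/4)/m < ϵ.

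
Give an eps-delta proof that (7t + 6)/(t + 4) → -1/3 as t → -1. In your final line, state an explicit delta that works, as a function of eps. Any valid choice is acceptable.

delta = min(3/2, (9/44)eps)

Suppose eps > 0. We want delta > 0 with 0 < |t + 1| < delta ⇒ |(7t + 6)/(t + 4) + 1/3| < eps.
Combining over a common denominator, (7t + 6)/(t + 4) + 1/3 = [(7t + 6)·3 − (-1)·(t + 4)] / [3·(t + 4)] = 22(t + 1) / (3(t + 4)).
So |(7t + 6)/(t + 4) + 1/3| = 22|t + 1| / (3·|t + 4|).
Require delta ≤ 3/2, so |t + 4| ≥ |3| − |t + 1| > 3 − 3/2 = 3/2.
Hence |(7t + 6)/(t + 4) + 1/3| < 22|t + 1|/(3·(3/2)) = (44/9)|t + 1|, which is < eps once |t + 1| < (9/44)eps.
Take delta = min(3/2, (9/44)eps). Then 0 < |t + 1| < delta forces both bounds, so |(7t + 6)/(t + 4) + 1/3| < eps.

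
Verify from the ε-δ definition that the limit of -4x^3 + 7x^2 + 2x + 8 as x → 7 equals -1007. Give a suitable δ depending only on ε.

Let ε > 0. We want δ > 0 such that 0 < |x − 7| < δ implies |(-4x^3 + 7x^2 + 2x + 8) + 1007| < ε.
(-4x^3 + 7x^2 + 2x + 8) + 1007 = -4x^3 + 7x^2 + 2x + 1015 = (x − 7)(-4x^2 - 21x - 145).
So |(-4x^3 + 7x^2 + 2x + 8) + 1007| = |x − 7|·|-4x^2 - 21x - 145|.
Require δ ≤ 2. Then |x − 7| < 2 gives |x| < 9, and by the triangle inequality |-4x^2 - 21x - 145| ≤ 4·9^2 + 21·9 + 145 = 658.
Hence |(-4x^3 + 7x^2 + 2x + 8) + 1007| ≤ 658|x − 7| < ε provided |x − 7| < ε/658.
Choosing δ = min(2, ε/658) ensures both conditions, hence |(-4x^3 + 7x^2 + 2x + 8) + 1007| < ε.

δ = min(2, ε/658)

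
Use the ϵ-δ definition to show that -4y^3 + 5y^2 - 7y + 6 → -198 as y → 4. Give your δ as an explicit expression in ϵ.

Let ϵ > 0. We want δ > 0 such that 0 < |y − 4| < δ implies |(-4y^3 + 5y^2 - 7y + 6) + 198| < ϵ.
(-4y^3 + 5y^2 - 7y + 6) + 198 = -4y^3 + 5y^2 - 7y + 204 = (y − 4)(-4y^2 - 11y - 51).
So |(-4y^3 + 5y^2 - 7y + 6) + 198| = |y − 4|·|-4y^2 - 11y - 51|.
Assume first that |y − 4| < 2, so |y| < 6. Then |-4y^2 - 11y - 51| ≤ 4·6^2 + 11·6 + 51 = 261.
Hence |(-4y^3 + 5y^2 - 7y + 6) + 198| ≤ 261|y − 4| < ϵ provided |y − 4| < ϵ/261.
Take δ = min(2, ϵ/261). Then 0 < |y − 4| < δ gives both |y − 4| < 2 and |y − 4| < ϵ/261, so |(-4y^3 + 5y^2 - 7y + 6) + 198| < ϵ.

δ = min(2, ϵ/261)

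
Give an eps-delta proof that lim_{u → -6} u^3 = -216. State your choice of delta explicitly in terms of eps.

Fix eps > 0. We seek delta > 0 with 0 < |u + 6| < delta ⇒ |u^3 + 216| < eps.
Factor: u^3 + 216 = (u + 6)(u^2 - 6u + 36), so |u^3 + 216| = |u + 6|·|u^2 - 6u + 36|.
Impose delta ≤ 2 so that |u| < 8; then |u^2 - 6u + 36| ≤ 148.
Hence |u^3 + 216| ≤ 148|u + 6|, which is < eps once |u + 6| < eps/148.
Take delta = min(2, eps/148). If 0 < |u + 6| < delta then both bounds hold and |u^3 + 216| ≤ 148|u + 6| < 148·(eps/148) = eps.

delta = min(2, eps/148)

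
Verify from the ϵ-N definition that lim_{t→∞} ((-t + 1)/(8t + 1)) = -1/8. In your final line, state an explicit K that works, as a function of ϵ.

Let ϵ > 0. We seek K > 0 such that t > K implies |(-t + 1)/(8t + 1) + 1/8| < ϵ.
(-t + 1)/(8t + 1) + 1/8 = (8(-t + 1) − (-1)(8t + 1)) / (8(8t + 1)) = 9/(8(8t + 1)).
For t > 0 we have 8t + 1 > 8t, so |(-t + 1)/(8t + 1) + 1/8| = 9/(8(8t + 1)) < 9/(8·8t) = (9/64)/t.
Thus |(-t + 1)/(8t + 1) + 1/8| < ϵ whenever t > (9/64)/ϵ.
Take K = (9/64)/ϵ. If t > K then |(-t + 1)/(8t + 1) + 1/8| < (9/64)/t < ϵ.

K = (9/64)/ϵ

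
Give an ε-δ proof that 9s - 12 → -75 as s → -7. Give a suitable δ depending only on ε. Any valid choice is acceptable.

Let ε > 0 be given. We need δ > 0 so that 0 < |s + 7| < δ implies |(9s - 12) + 75| < ε.
|(9s - 12) + 75| = |9s + 63| = 9|s + 7|.
Thus it suffices that |s + 7| < ε/9.
Take δ = ε/9. If 0 < |s + 7| < δ then |(9s - 12) + 75| = 9|s + 7| < 9·(ε/9) = ε.

δ = ε/9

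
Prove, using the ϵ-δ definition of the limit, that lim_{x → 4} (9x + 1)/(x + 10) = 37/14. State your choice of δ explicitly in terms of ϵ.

δ = min(7, (98/89)ϵ)

Suppose ϵ > 0. We want δ > 0 with 0 < |x − 4| < δ ⇒ |(9x + 1)/(x + 10) − (37/14)| < ϵ.
Combining over a common denominator, (9x + 1)/(x + 10) − (37/14) = [(9x + 1)·14 − 37·(x + 10)] / [14·(x + 10)] = 89(x − 4) / (14(x + 10)).
So |(9x + 1)/(x + 10) − (37/14)| = 89|x − 4| / (14·|x + 10|).
Restrict δ ≤ 7. Then |x − 4| < 7 gives |x + 10| = |(x − 4) + 14| ≥ 14 − 7 = 7.
Hence |(9x + 1)/(x + 10) − (37/14)| < 89|x − 4|/(14·7) = (89/98)|x − 4|, which is < ϵ once |x − 4| < (98/89)ϵ.
Take δ = min(7, (98/89)ϵ). Then 0 < |x − 4| < δ forces both bounds, so |(9x + 1)/(x + 10) − (37/14)| < ϵ.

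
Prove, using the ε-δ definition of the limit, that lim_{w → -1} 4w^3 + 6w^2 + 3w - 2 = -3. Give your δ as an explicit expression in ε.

Suppose ε > 0. We want δ > 0 such that 0 < |w + 1| < δ implies |(4w^3 + 6w^2 + 3w - 2) + 3| < ε.
(4w^3 + 6w^2 + 3w - 2) + 3 = 4w^3 + 6w^2 + 3w + 1 = (w + 1)(4w^2 + 2w + 1).
So |(4w^3 + 6w^2 + 3w - 2) + 3| = |w + 1|·|4w^2 + 2w + 1|.
Assume first that |w + 1| < 1, so |w| < 2. Then |4w^2 + 2w + 1| ≤ 4·2^2 + 2·2 + 1 = 21.
Hence |(4w^3 + 6w^2 + 3w - 2) + 3| ≤ 21|w + 1| < ε provided |w + 1| < ε/21.
Take δ = min(1, ε/21). Then 0 < |w + 1| < δ gives both |w + 1| < 1 and |w + 1| < ε/21, so |(4w^3 + 6w^2 + 3w - 2) + 3| < ε.

δ = min(1, ε/21)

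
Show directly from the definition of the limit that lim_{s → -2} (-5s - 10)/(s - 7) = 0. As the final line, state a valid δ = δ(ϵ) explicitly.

Let ϵ > 0 be given. We want δ > 0 with 0 < |s + 2| < δ ⇒ |(-5s - 10)/(s - 7) − 0| < ϵ.
Combining over a common denominator, (-5s - 10)/(s - 7) − 0 = [(-5s - 10)·(-9) − 0·(s - 7)] / [(-9)·(s - 7)] = 45(s + 2) / ((-9)(s - 7)).
So |(-5s - 10)/(s - 7) − 0| = 45|s + 2| / (9·|s − 7|).
Restrict δ ≤ 9/2. Then |s + 2| < 9/2 gives |s − 7| = |(s + 2) + (-9)| ≥ 9 − 9/2 = 9/2.
Hence |(-5s - 10)/(s - 7) − 0| < 45|s + 2|/(9·(9/2)) = (10/9)|s + 2|, which is < ϵ once |s + 2| < (9/10)ϵ.
Take δ = min(9/2, (9/10)ϵ). Then 0 < |s + 2| < δ forces both bounds, so |(-5s - 10)/(s - 7) − 0| < ϵ.

δ = min(9/2, (9/10)ϵ)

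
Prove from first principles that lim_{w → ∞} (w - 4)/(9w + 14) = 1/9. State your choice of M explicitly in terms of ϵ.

Let ϵ > 0 be given. We seek M > 0 such that w > M implies |(w - 4)/(9w + 14) − (1/9)| < ϵ.
(w - 4)/(9w + 14) − (1/9) = (9(w - 4) − (9w + 14)) / (9(9w + 14)) = -50/(9(9w + 14)).
For w > 0 we have 9w + 14 > 9w, so |(w - 4)/(9w + 14) − (1/9)| = 50/(9(9w + 14)) < 50/(9·9w) = (50/81)/w.
Thus |(w - 4)/(9w + 14) − (1/9)| < ϵ whenever w > (50/81)/ϵ.
Take M = (50/81)/ϵ. If w > M then |(w - 4)/(9w + 14) − (1/9)| < (50/81)/w < ϵ.

M = (50/81)/ϵ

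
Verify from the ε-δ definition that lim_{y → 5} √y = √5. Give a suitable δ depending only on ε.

δ = min(5, √5·ε)

Fix ε > 0. We want δ > 0 such that 0 < |y − 5| < δ implies |√y − √5| < ε.
Rationalise: √y − √5 = (y − 5)/(√y + √5), so |√y − √5| = |y − 5|/(√y + √5).
Restrict δ ≤ 5 so that |y − 5| < 5 forces y > 0, and then √y + √5 > √5.
Hence |√y − √5| < |y − 5|/√5, which is < ε once |y − 5| < √5·ε.
Take δ = min(5, √5·ε). If 0 < |y − 5| < δ then y > 0 and |√y − √5| < |y − 5|/√5 < ε.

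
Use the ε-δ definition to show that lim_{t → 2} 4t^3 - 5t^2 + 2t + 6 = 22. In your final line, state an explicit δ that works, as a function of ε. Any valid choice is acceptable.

δ = min(2, ε/84)

Let ε > 0 be given. We want δ > 0 such that 0 < |t − 2| < δ implies |(4t^3 - 5t^2 + 2t + 6) − 22| < ε.
(4t^3 - 5t^2 + 2t + 6) − 22 = 4t^3 - 5t^2 + 2t - 16 = (t − 2)(4t^2 + 3t + 8).
So |(4t^3 - 5t^2 + 2t + 6) − 22| = |t − 2|·|4t^2 + 3t + 8|.
Assume first that |t − 2| < 2, so |t| < 4. Then |4t^2 + 3t + 8| ≤ 4·4^2 + 3·4 + 8 = 84.
Hence |(4t^3 - 5t^2 + 2t + 6) − 22| ≤ 84|t − 2| < ε provided |t − 2| < ε/84.
Take δ = min(2, ε/84). Then 0 < |t − 2| < δ gives both |t − 2| < 2 and |t − 2| < ε/84, so |(4t^3 - 5t^2 + 2t + 6) − 22| < ε.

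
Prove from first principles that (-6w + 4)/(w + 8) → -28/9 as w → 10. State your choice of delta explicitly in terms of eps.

delta = min(9, (81/26)eps)

Let eps > 0 be given. We want delta > 0 with 0 < |w − 10| < delta ⇒ |(-6w + 4)/(w + 8) + 28/9| < eps.
Combining over a common denominator, (-6w + 4)/(w + 8) + 28/9 = [(-6w + 4)·18 − (-56)·(w + 8)] / [18·(w + 8)] = -52(w − 10) / (18(w + 8)).
So |(-6w + 4)/(w + 8) + 28/9| = 52|w − 10| / (18·|w + 8|).
Require delta ≤ 9, so |w + 8| ≥ |18| − |w − 10| > 18 − 9 = 9.
Hence |(-6w + 4)/(w + 8) + 28/9| < 52|w − 10|/(18·9) = (26/81)|w − 10|, which is < eps once |w − 10| < (81/26)eps.
Take delta = min(9, (81/26)eps). Then 0 < |w − 10| < delta forces both bounds, so |(-6w + 4)/(w + 8) + 28/9| < eps.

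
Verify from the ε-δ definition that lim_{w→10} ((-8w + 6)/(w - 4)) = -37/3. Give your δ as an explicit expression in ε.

Let ε > 0 be given. We want δ > 0 with 0 < |w − 10| < δ ⇒ |(-8w + 6)/(w - 4) + 37/3| < ε.
Combining over a common denominator, (-8w + 6)/(w - 4) + 37/3 = [(-8w + 6)·6 − (-74)·(w - 4)] / [6·(w - 4)] = 26(w − 10) / (6(w - 4)).
So |(-8w + 6)/(w - 4) + 37/3| = 26|w − 10| / (6·|w − 4|).
Restrict δ ≤ 3. Then |w − 10| < 3 gives |w − 4| = |(w − 10) + 6| ≥ 6 − 3 = 3.
Hence |(-8w + 6)/(w - 4) + 37/3| < 26|w − 10|/(6·3) = (13/9)|w − 10|, which is < ε once |w − 10| < (9/13)ε.
Take δ = min(3, (9/13)ε). Then 0 < |w − 10| < δ forces both bounds, so |(-8w + 6)/(w - 4) + 37/3| < ε.

δ = min(3, (9/13)ε)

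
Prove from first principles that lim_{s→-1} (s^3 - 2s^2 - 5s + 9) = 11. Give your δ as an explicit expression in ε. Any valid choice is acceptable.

δ = min(2, ε/20)

Suppose ε > 0. We want δ > 0 such that 0 < |s + 1| < δ implies |(s^3 - 2s^2 - 5s + 9) − 11| < ε.
(s^3 - 2s^2 - 5s + 9) − 11 = s^3 - 2s^2 - 5s - 2 = (s + 1)(s^2 - 3s - 2).
So |(s^3 - 2s^2 - 5s + 9) − 11| = |s + 1|·|s^2 - 3s - 2|.
Require δ ≤ 2. Then |s + 1| < 2 gives |s| < 3, and by the triangle inequality |s^2 - 3s - 2| ≤ 3^2 + 3·3 + 2 = 20.
Hence |(s^3 - 2s^2 - 5s + 9) − 11| ≤ 20|s + 1| < ε provided |s + 1| < ε/20.
Choosing δ = min(2, ε/20) ensures both conditions, hence |(s^3 - 2s^2 - 5s + 9) − 11| < ε.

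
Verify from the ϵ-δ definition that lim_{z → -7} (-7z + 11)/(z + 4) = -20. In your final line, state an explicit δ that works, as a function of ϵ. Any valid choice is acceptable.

Let ϵ > 0 be given. We want δ > 0 with 0 < |z + 7| < δ ⇒ |(-7z + 11)/(z + 4) + 20| < ϵ.
Combining over a common denominator, (-7z + 11)/(z + 4) + 20 = [(-7z + 11)·(-3) − 60·(z + 4)] / [(-3)·(z + 4)] = -39(z + 7) / ((-3)(z + 4)).
So |(-7z + 11)/(z + 4) + 20| = 39|z + 7| / (3·|z + 4|).
Require δ ≤ 3/2, so |z + 4| ≥ |-3| − |z + 7| > 3 − 3/2 = 3/2.
Hence |(-7z + 11)/(z + 4) + 20| < 39|z + 7|/(3·(3/2)) = (26/3)|z + 7|, which is < ϵ once |z + 7| < (3/26)ϵ.
Take δ = min(3/2, (3/26)ϵ). Then 0 < |z + 7| < δ forces both bounds, so |(-7z + 11)/(z + 4) + 20| < ϵ.

δ = min(3/2, (3/26)ϵ)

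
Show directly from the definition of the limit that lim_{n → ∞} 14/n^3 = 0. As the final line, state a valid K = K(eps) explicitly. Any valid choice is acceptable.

Fix eps > 0. For n ≥ 1, |14/n^3 − 0| = 14/n^3.
14/n^3 < eps ⇔ n^3 > 14/eps ⇔ n > (14/eps)^{1/3}.
Take K = (14/eps)^{1/3}. Then n > K implies 14/n^3 < eps.

K = (14/eps)^{1/3}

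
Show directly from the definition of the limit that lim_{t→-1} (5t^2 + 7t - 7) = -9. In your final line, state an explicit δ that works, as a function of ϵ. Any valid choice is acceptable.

δ = min(1, ϵ/12)

Suppose ϵ > 0. We want δ > 0 such that 0 < |t + 1| < δ implies |(5t^2 + 7t - 7) + 9| < ϵ.
(5t^2 + 7t - 7) + 9 = 5t^2 + 7t + 2 = (t + 1)(5t + 2).
So |(5t^2 + 7t - 7) + 9| = |t + 1|·|5t + 2|.
Require δ ≤ 1. Then |t + 1| < 1 gives |t| < 2, and by the triangle inequality |5t + 2| ≤ 5·2 + 2 = 12.
Hence |(5t^2 + 7t - 7) + 9| ≤ 12|t + 1| < ϵ provided |t + 1| < ϵ/12.
Take δ = min(1, ϵ/12). Then 0 < |t + 1| < δ gives both |t + 1| < 1 and |t + 1| < ϵ/12, so |(5t^2 + 7t - 7) + 9| < ϵ.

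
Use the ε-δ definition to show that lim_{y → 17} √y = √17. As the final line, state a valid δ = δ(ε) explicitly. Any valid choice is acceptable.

δ = min(17, √17·ε)

Let ε > 0 be given. We want δ > 0 such that 0 < |y − 17| < δ implies |√y − √17| < ε.
Multiplying by the conjugate, |√y − √17| = |y − 17|/(√y + √17).
Restrict δ ≤ 17 so that |y − 17| < 17 forces y > 0, and then √y + √17 > √17.
Hence |√y − √17| < |y − 17|/√17, which is < ε once |y − 17| < √17·ε.
Take δ = min(17, √17·ε). If 0 < |y − 17| < δ then y > 0 and |√y − √17| < |y − 17|/√17 < ε.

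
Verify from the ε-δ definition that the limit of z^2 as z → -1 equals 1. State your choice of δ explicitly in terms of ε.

Suppose ε > 0. We seek δ > 0 with 0 < |z + 1| < δ ⇒ |z^2 − 1| < ε.
Factor: z^2 − 1 = (z + 1)(z - 1), so |z^2 − 1| = |z + 1|·|z - 1|.
Impose δ ≤ 1 so that |z| < 2; then |z - 1| ≤ 3.
Hence |z^2 − 1| ≤ 3|z + 1|, which is < ε once |z + 1| < ε/3.
Take δ = min(1, ε/3). If 0 < |z + 1| < δ then both bounds hold and |z^2 − 1| ≤ 3|z + 1| < 3·(ε/3) = ε.

δ = min(1, ε/3)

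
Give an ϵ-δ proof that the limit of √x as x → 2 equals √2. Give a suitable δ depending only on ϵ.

Suppose ϵ > 0. We want δ > 0 such that 0 < |x − 2| < δ implies |√x − √2| < ϵ.
Multiplying by the conjugate, |√x − √2| = |x − 2|/(√x + √2).
Restrict δ ≤ 2 so that |x − 2| < 2 forces x > 0, and then √x + √2 > √2.
Hence |√x − √2| < |x − 2|/√2, which is < ϵ once |x − 2| < √2·ϵ.
Take δ = min(2, √2·ϵ). If 0 < |x − 2| < δ then x > 0 and |√x − √2| < |x − 2|/√2 < ϵ.

δ = min(2, √2·ϵ)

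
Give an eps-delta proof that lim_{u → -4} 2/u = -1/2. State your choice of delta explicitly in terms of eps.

Suppose eps > 0. We seek delta > 0 such that 0 < |u + 4| < delta implies |2/u + 1/2| < eps.
|2/u + 1/2| = 2·|-4 − u|/(4·|u|) = 2|u + 4|/(4|u|).
Require delta ≤ 2 so that |u| > 4 − 2 = 2, hence 4|u| > 8.
Then |2/u + 1/2| < 2|u + 4|/8, which is < eps when |u + 4| < 4eps.
Take delta = min(2, 4eps). Then 0 < |u + 4| < delta gives both |u + 4| < 2 and |u + 4| < 4eps, so |2/u + 1/2| < eps.

delta = min(2, 4eps)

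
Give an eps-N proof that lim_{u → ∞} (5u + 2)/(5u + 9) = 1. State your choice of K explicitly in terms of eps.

K = (7/5)/eps

Suppose eps > 0. We seek K > 0 such that u > K implies |(5u + 2)/(5u + 9) − 1| < eps.
(5u + 2)/(5u + 9) − 1 = (5(5u + 2) − 5(5u + 9)) / (5(5u + 9)) = -35/(5(5u + 9)).
For u > 0 we have 5u + 9 > 5u, so |(5u + 2)/(5u + 9) − 1| = 35/(5(5u + 9)) < 35/(5·5u) = (7/5)/u.
Thus |(5u + 2)/(5u + 9) − 1| < eps whenever u > (7/5)/eps.
Take K = (7/5)/eps. If u > K then |(5u + 2)/(5u + 9) − 1| < (7/5)/u < eps.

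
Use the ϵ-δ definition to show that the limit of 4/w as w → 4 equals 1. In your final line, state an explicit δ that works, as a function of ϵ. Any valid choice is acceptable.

Let ϵ > 0 be given. We seek δ > 0 such that 0 < |w − 4| < δ implies |4/w − 1| < ϵ.
|4/w − 1| = 4·|4 − w|/(4·|w|) = 4|w − 4|/(4|w|).
Require δ ≤ 2 so that |w| > 4 − 2 = 2, hence 4|w| > 8.
Then |4/w − 1| < 4|w − 4|/8, which is < ϵ when |w − 4| < 2ϵ.
Take δ = min(2, 2ϵ). Then 0 < |w − 4| < δ gives both |w − 4| < 2 and |w − 4| < 2ϵ, so |4/w − 1| < ϵ.

δ = min(2, 2ϵ)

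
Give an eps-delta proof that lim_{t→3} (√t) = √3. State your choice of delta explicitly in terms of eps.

delta = min(3, √3·eps)

Let eps > 0 be given. We want delta > 0 such that 0 < |t − 3| < delta implies |√t − √3| < eps.
Rationalise: √t − √3 = (t − 3)/(√t + √3), so |√t − √3| = |t − 3|/(√t + √3).
Restrict delta ≤ 3 so that |t − 3| < 3 forces t > 0, and then √t + √3 > √3.
Hence |√t − √3| < |t − 3|/√3, which is < eps once |t − 3| < √3·eps.
Take delta = min(3, √3·eps). If 0 < |t − 3| < delta then t > 0 and |√t − √3| < |t − 3|/√3 < eps.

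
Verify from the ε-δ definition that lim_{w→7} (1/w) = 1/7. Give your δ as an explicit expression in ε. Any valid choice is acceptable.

Fix ε > 0. We seek δ > 0 such that 0 < |w − 7| < δ implies |1/w − (1/7)| < ε.
|1/w − (1/7)| = |7 − w|/(7·|w|) = |w − 7|/(7|w|).
Require δ ≤ 7/2 so that |w| > 7 − 7/2 = 7/2, hence 7|w| > 49/2.
Then |1/w − (1/7)| < |w − 7|/(49/2), which is < ε when |w − 7| < (49/2)ε.
Take δ = min(7/2, (49/2)ε). Then 0 < |w − 7| < δ gives both |w − 7| < 7/2 and |w − 7| < (49/2)ε, so |1/w − (1/7)| < ε.

δ = min(7/2, (49/2)ε)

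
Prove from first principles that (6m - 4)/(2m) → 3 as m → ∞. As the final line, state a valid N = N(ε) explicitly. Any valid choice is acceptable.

Suppose ε > 0. For m ≥ 1, |(6m - 4)/(2m) − 3| = |-8|/(2(2m)) = 8/(2(2m)).
Since 2m ≥ 2m for m ≥ 1, this is ≤ 8/(2·2m) = 2/m.
So |(6m - 4)/(2m) − 3| < ε whenever m > 2/ε.
Take N = 2/ε. If m > N then |(6m - 4)/(2m) − 3| ≤ 2/m < ε.

N = 2/ε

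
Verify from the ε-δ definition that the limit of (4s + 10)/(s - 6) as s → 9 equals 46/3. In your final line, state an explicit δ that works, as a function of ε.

δ = min(3/2, (9/68)ε)

Fix ε > 0. We want δ > 0 with 0 < |s − 9| < δ ⇒ |(4s + 10)/(s - 6) − (46/3)| < ε.
Combining over a common denominator, (4s + 10)/(s - 6) − (46/3) = [(4s + 10)·3 − 46·(s - 6)] / [3·(s - 6)] = -34(s − 9) / (3(s - 6)).
So |(4s + 10)/(s - 6) − (46/3)| = 34|s − 9| / (3·|s − 6|).
Require δ ≤ 3/2, so |s − 6| ≥ |3| − |s − 9| > 3 − 3/2 = 3/2.
Hence |(4s + 10)/(s - 6) − (46/3)| < 34|s − 9|/(3·(3/2)) = (68/9)|s − 9|, which is < ε once |s − 9| < (9/68)ε.
Take δ = min(3/2, (9/68)ε). Then 0 < |s − 9| < δ forces both bounds, so |(4s + 10)/(s - 6) − (46/3)| < ε.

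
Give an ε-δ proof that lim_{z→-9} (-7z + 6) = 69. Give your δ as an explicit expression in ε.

δ = ε/7

Fix ε > 0. We need δ > 0 so that 0 < |z + 9| < δ implies |(-7z + 6) − 69| < ε.
|(-7z + 6) − 69| = |-7z - 63| = 7|z + 9|.
So 7|z + 9| < ε exactly when |z + 9| < ε/7.
Choosing δ = ε/7 gives |(-7z + 6) − 69| = 7|z + 9| < ε whenever |z + 9| < δ.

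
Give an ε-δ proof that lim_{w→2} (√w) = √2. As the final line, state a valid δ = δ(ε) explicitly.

Fix ε > 0. We want δ > 0 such that 0 < |w − 2| < δ implies |√w − √2| < ε.
Multiplying by the conjugate, |√w − √2| = |w − 2|/(√w + √2).
Restrict δ ≤ 2 so that |w − 2| < 2 forces w > 0, and then √w + √2 > √2.
Hence |√w − √2| < |w − 2|/√2, which is < ε once |w − 2| < √2·ε.
Take δ = min(2, √2·ε). If 0 < |w − 2| < δ then w > 0 and |√w − √2| < |w − 2|/√2 < ε.

δ = min(2, √2·ε)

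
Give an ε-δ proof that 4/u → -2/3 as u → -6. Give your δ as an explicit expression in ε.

Let ε > 0. We seek δ > 0 such that 0 < |u + 6| < δ implies |4/u + 2/3| < ε.
|4/u + 2/3| = 4·|-6 − u|/(6·|u|) = 4|u + 6|/(6|u|).
Require δ ≤ 3 so that |u| > 6 − 3 = 3, hence 6|u| > 18.
Then |4/u + 2/3| < 4|u + 6|/18, which is < ε when |u + 6| < (9/2)ε.
Take δ = min(3, (9/2)ε). Then 0 < |u + 6| < δ gives both |u + 6| < 3 and |u + 6| < (9/2)ε, so |4/u + 2/3| < ε.

δ = min(3, (9/2)ε)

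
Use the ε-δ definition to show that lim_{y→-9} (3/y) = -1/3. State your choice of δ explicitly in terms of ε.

δ = min(9/2, (27/2)ε)

Let ε > 0 be given. We seek δ > 0 such that 0 < |y + 9| < δ implies |3/y + 1/3| < ε.
|3/y + 1/3| = 3·|-9 − y|/(9·|y|) = 3|y + 9|/(9|y|).
Restrict δ ≤ 9/2. Then |y + 9| < 9/2 gives |y| > 9/2, so 9|y| > 81/2.
Then |3/y + 1/3| < 3|y + 9|/(81/2), which is < ε when |y + 9| < (27/2)ε.
Take δ = min(9/2, (27/2)ε). Then 0 < |y + 9| < δ gives both |y + 9| < 9/2 and |y + 9| < (27/2)ε, so |3/y + 1/3| < ε.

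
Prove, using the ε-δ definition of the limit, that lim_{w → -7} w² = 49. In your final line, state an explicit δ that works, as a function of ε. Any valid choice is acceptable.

δ = min(1, ε/15)

Fix ε > 0. We seek δ > 0 with 0 < |w + 7| < δ ⇒ |w² − 49| < ε.
Factor: w² − 49 = (w + 7)(w - 7), so |w² − 49| = |w + 7|·|w - 7|.
Impose δ ≤ 1 so that |w| < 8; then |w - 7| ≤ 15.
Hence |w² − 49| ≤ 15|w + 7|, which is < ε once |w + 7| < ε/15.
Take δ = min(1, ε/15). If 0 < |w + 7| < δ then both bounds hold and |w² − 49| ≤ 15|w + 7| < 15·(ε/15) = ε.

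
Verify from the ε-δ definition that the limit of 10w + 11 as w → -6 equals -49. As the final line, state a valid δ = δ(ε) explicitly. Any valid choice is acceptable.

δ = ε/10

Fix ε > 0. We need δ > 0 so that 0 < |w + 6| < δ implies |(10w + 11) + 49| < ε.
|(10w + 11) + 49| = |10w + 60| = 10|w + 6|.
So 10|w + 6| < ε exactly when |w + 6| < ε/10.
Choosing δ = ε/10 gives |(10w + 11) + 49| = 10|w + 6| < ε whenever |w + 6| < δ.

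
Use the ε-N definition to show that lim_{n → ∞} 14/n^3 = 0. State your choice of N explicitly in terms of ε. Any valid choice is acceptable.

Let ε > 0. For n ≥ 1, |14/n^3 − 0| = 14/n^3.
14/n^3 < ε ⇔ n^3 > 14/ε ⇔ n > (14/ε)^{1/3}.
Take N = (14/ε)^{1/3}. Then n > N implies 14/n^3 < ε.

N = (14/ε)^{1/3}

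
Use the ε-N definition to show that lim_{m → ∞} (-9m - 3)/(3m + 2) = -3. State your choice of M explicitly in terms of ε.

Fix ε > 0. For m ≥ 1, |(-9m - 3)/(3m + 2) + 3| = |9|/(3(3m + 2)) = 9/(3(3m + 2)).
Since 3m + 2 ≥ 3m for m ≥ 1, this is ≤ 9/(3·3m) = 1/m.
So |(-9m - 3)/(3m + 2) + 3| < ε whenever m > 1/ε.
Take M = 1/ε. If m > M then |(-9m - 3)/(3m + 2) + 3| ≤ 1/m < ε.

M = 1/ε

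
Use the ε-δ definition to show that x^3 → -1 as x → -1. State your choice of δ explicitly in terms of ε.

δ = min(1, ε/7)

Let ε > 0 be given. We seek δ > 0 with 0 < |x + 1| < δ ⇒ |x^3 + 1| < ε.
Factor: x^3 + 1 = (x + 1)(x^2 - x + 1), so |x^3 + 1| = |x + 1|·|x^2 - x + 1|.
Restrict δ ≤ 1. Then |x + 1| < 1 gives |x| < 2, so by the triangle inequality |x^2 - x + 1| ≤ 2^2 + 2 + 1 = 7.
Hence |x^3 + 1| ≤ 7|x + 1|, which is < ε once |x + 1| < ε/7.
Take δ = min(1, ε/7). If 0 < |x + 1| < δ then both bounds hold and |x^3 + 1| ≤ 7|x + 1| < 7·(ε/7) = ε.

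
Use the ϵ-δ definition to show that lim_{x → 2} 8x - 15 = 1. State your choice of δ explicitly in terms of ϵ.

Suppose ϵ > 0. We need δ > 0 so that 0 < |x − 2| < δ implies |(8x - 15) − 1| < ϵ.
|(8x - 15) − 1| = |8x - 16| = 8|x − 2|.
Thus it suffices that |x − 2| < ϵ/8.
Choosing δ = ϵ/8 gives |(8x - 15) − 1| = 8|x − 2| < ϵ whenever |x − 2| < δ.

δ = ϵ/8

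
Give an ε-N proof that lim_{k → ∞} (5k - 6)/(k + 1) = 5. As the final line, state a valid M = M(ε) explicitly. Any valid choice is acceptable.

Fix ε > 0. For k ≥ 1, |(5k - 6)/(k + 1) − 5| = |-11|/((k + 1)) = 11/((k + 1)).
Since k + 1 ≥ k for k ≥ 1, this is ≤ 11/(k) = 11/k.
So |(5k - 6)/(k + 1) − 5| < ε whenever k > 11/ε.
Take M = 11/ε. If k > M then |(5k - 6)/(k + 1) − 5| ≤ 11/k < ε.

M = 11/ε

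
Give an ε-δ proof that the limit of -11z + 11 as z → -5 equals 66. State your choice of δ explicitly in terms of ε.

Let ε > 0. We need δ > 0 so that 0 < |z + 5| < δ implies |(-11z + 11) − 66| < ε.
Since (-11z + 11) − 66 = -11(z + 5), we have |(-11z + 11) − 66| = 11|z + 5|.
So 11|z + 5| < ε exactly when |z + 5| < ε/11.
Choosing δ = ε/11 gives |(-11z + 11) − 66| = 11|z + 5| < ε whenever |z + 5| < δ.

δ = ε/11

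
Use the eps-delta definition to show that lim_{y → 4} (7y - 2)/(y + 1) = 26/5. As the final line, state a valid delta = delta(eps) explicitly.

delta = min(5/2, (25/18)eps)

Let eps > 0. We want delta > 0 with 0 < |y − 4| < delta ⇒ |(7y - 2)/(y + 1) − (26/5)| < eps.
Combining over a common denominator, (7y - 2)/(y + 1) − (26/5) = [(7y - 2)·5 − 26·(y + 1)] / [5·(y + 1)] = 9(y − 4) / (5(y + 1)).
So |(7y - 2)/(y + 1) − (26/5)| = 9|y − 4| / (5·|y + 1|).
Restrict delta ≤ 5/2. Then |y − 4| < 5/2 gives |y + 1| = |(y − 4) + 5| ≥ 5 − 5/2 = 5/2.
Hence |(7y - 2)/(y + 1) − (26/5)| < 9|y − 4|/(5·(5/2)) = (18/25)|y − 4|, which is < eps once |y − 4| < (25/18)eps.
Take delta = min(5/2, (25/18)eps). Then 0 < |y − 4| < delta forces both bounds, so |(7y - 2)/(y + 1) − (26/5)| < eps.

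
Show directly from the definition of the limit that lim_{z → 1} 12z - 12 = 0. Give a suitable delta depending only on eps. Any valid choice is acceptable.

delta = eps/12

Suppose eps > 0. We need delta > 0 so that 0 < |z − 1| < delta implies |(12z - 12)| < eps.
|(12z - 12)| = |12z - 12| = 12|z − 1|.
Thus it suffices that |z − 1| < eps/12.
Choosing delta = eps/12 gives |(12z - 12)| = 12|z − 1| < eps whenever |z − 1| < delta.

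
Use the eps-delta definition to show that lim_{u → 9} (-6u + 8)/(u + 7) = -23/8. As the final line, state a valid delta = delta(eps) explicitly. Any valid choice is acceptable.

Suppose eps > 0. We want delta > 0 with 0 < |u − 9| < delta ⇒ |(-6u + 8)/(u + 7) + 23/8| < eps.
Combining over a common denominator, (-6u + 8)/(u + 7) + 23/8 = [(-6u + 8)·16 − (-46)·(u + 7)] / [16·(u + 7)] = -50(u − 9) / (16(u + 7)).
So |(-6u + 8)/(u + 7) + 23/8| = 50|u − 9| / (16·|u + 7|).
Restrict delta ≤ 8. Then |u − 9| < 8 gives |u + 7| = |(u − 9) + 16| ≥ 16 − 8 = 8.
Hence |(-6u + 8)/(u + 7) + 23/8| < 50|u − 9|/(16·8) = (25/64)|u − 9|, which is < eps once |u − 9| < (64/25)eps.
Take delta = min(8, (64/25)eps). Then 0 < |u − 9| < delta forces both bounds, so |(-6u + 8)/(u + 7) + 23/8| < eps.

delta = min(8, (64/25)eps)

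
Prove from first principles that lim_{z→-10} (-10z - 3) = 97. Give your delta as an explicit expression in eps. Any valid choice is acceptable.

delta = eps/10

Suppose eps > 0. We need delta > 0 so that 0 < |z + 10| < delta implies |(-10z - 3) − 97| < eps.
Since (-10z - 3) − 97 = -10(z + 10), we have |(-10z - 3) − 97| = 10|z + 10|.
So 10|z + 10| < eps exactly when |z + 10| < eps/10.
Take delta = eps/10. If 0 < |z + 10| < delta then |(-10z - 3) − 97| = 10|z + 10| < 10·(eps/10) = eps.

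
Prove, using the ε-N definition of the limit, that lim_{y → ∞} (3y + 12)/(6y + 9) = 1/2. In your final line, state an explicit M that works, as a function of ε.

M = (5/4)/ε

Let ε > 0 be given. We seek M > 0 such that y > M implies |(3y + 12)/(6y + 9) − (1/2)| < ε.
(3y + 12)/(6y + 9) − (1/2) = (6(3y + 12) − 3(6y + 9)) / (6(6y + 9)) = 45/(6(6y + 9)).
For y > 0 we have 6y + 9 > 6y, so |(3y + 12)/(6y + 9) − (1/2)| = 45/(6(6y + 9)) < 45/(6·6y) = (5/4)/y.
Thus |(3y + 12)/(6y + 9) − (1/2)| < ε whenever y > (5/4)/ε.
Take M = (5/4)/ε. If y > M then |(3y + 12)/(6y + 9) − (1/2)| < (5/4)/y < ε.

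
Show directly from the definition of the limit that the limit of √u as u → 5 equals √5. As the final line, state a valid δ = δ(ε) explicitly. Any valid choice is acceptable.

δ = min(5, √5·ε)

Fix ε > 0. We want δ > 0 such that 0 < |u − 5| < δ implies |√u − √5| < ε.
Rationalise: √u − √5 = (u − 5)/(√u + √5), so |√u − √5| = |u − 5|/(√u + √5).
Restrict δ ≤ 5 so that |u − 5| < 5 forces u > 0, and then √u + √5 > √5.
Hence |√u − √5| < |u − 5|/√5, which is < ε once |u − 5| < √5·ε.
Take δ = min(5, √5·ε). If 0 < |u − 5| < δ then u > 0 and |√u − √5| < |u − 5|/√5 < ε.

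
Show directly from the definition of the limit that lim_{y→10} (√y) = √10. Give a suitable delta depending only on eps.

Let eps > 0 be given. We want delta > 0 such that 0 < |y − 10| < delta implies |√y − √10| < eps.
Rationalise: √y − √10 = (y − 10)/(√y + √10), so |√y − √10| = |y − 10|/(√y + √10).
Restrict delta ≤ 10 so that |y − 10| < 10 forces y > 0, and then √y + √10 > √10.
Hence |√y − √10| < |y − 10|/√10, which is < eps once |y − 10| < √10·eps.
Take delta = min(10, √10·eps). If 0 < |y − 10| < delta then y > 0 and |√y − √10| < |y − 10|/√10 < eps.

delta = min(10, √10·eps)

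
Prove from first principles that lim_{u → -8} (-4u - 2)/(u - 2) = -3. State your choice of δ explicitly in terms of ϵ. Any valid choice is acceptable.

δ = min(5, 5ϵ)

Let ϵ > 0. We want δ > 0 with 0 < |u + 8| < δ ⇒ |(-4u - 2)/(u - 2) + 3| < ϵ.
Combining over a common denominator, (-4u - 2)/(u - 2) + 3 = [(-4u - 2)·(-10) − 30·(u - 2)] / [(-10)·(u - 2)] = 10(u + 8) / ((-10)(u - 2)).
So |(-4u - 2)/(u - 2) + 3| = 10|u + 8| / (10·|u − 2|).
Restrict δ ≤ 5. Then |u + 8| < 5 gives |u − 2| = |(u + 8) + (-10)| ≥ 10 − 5 = 5.
Hence |(-4u - 2)/(u - 2) + 3| < 10|u + 8|/(10·5) = (1/5)|u + 8|, which is < ϵ once |u + 8| < 5ϵ.
Take δ = min(5, 5ϵ). Then 0 < |u + 8| < δ forces both bounds, so |(-4u - 2)/(u - 2) + 3| < ϵ.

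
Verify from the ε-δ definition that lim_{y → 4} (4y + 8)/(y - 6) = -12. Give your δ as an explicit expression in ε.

δ = min(1, (1/16)ε)

Let ε > 0. We want δ > 0 with 0 < |y − 4| < δ ⇒ |(4y + 8)/(y - 6) + 12| < ε.
Combining over a common denominator, (4y + 8)/(y - 6) + 12 = [(4y + 8)·(-2) − 24·(y - 6)] / [(-2)·(y - 6)] = -32(y − 4) / ((-2)(y - 6)).
So |(4y + 8)/(y - 6) + 12| = 32|y − 4| / (2·|y − 6|).
Require δ ≤ 1, so |y − 6| ≥ |-2| − |y − 4| > 2 − 1 = 1.
Hence |(4y + 8)/(y - 6) + 12| < 32|y − 4|/(2·1) = 16|y − 4|, which is < ε once |y − 4| < (1/16)ε.
Take δ = min(1, (1/16)ε). Then 0 < |y − 4| < δ forces both bounds, so |(4y + 8)/(y - 6) + 12| < ε.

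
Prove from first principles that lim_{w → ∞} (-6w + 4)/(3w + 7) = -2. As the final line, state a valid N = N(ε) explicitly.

Let ε > 0 be given. We seek N > 0 such that w > N implies |(-6w + 4)/(3w + 7) + 2| < ε.
(-6w + 4)/(3w + 7) + 2 = (3(-6w + 4) − (-6)(3w + 7)) / (3(3w + 7)) = 54/(3(3w + 7)).
For w > 0 we have 3w + 7 > 3w, so |(-6w + 4)/(3w + 7) + 2| = 54/(3(3w + 7)) < 54/(3·3w) = 6/w.
Thus |(-6w + 4)/(3w + 7) + 2| < ε whenever w > 6/ε.
Take N = 6/ε. If w > N then |(-6w + 4)/(3w + 7) + 2| < 6/w < ε.

N = 6/ε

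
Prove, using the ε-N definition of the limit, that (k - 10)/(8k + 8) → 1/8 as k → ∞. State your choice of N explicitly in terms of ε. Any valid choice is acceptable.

N = (11/8)/ε

Suppose ε > 0. For k ≥ 1, |(k - 10)/(8k + 8) − (1/8)| = |-88|/(8(8k + 8)) = 88/(8(8k + 8)).
Since 8k + 8 ≥ 8k for k ≥ 1, this is ≤ 88/(8·8k) = (11/8)/k.
So |(k - 10)/(8k + 8) − (1/8)| < ε whenever k > (11/8)/ε.
Take N = (11/8)/ε. If k > N then |(k - 10)/(8k + 8) − (1/8)| ≤ (11/8)/k < ε.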